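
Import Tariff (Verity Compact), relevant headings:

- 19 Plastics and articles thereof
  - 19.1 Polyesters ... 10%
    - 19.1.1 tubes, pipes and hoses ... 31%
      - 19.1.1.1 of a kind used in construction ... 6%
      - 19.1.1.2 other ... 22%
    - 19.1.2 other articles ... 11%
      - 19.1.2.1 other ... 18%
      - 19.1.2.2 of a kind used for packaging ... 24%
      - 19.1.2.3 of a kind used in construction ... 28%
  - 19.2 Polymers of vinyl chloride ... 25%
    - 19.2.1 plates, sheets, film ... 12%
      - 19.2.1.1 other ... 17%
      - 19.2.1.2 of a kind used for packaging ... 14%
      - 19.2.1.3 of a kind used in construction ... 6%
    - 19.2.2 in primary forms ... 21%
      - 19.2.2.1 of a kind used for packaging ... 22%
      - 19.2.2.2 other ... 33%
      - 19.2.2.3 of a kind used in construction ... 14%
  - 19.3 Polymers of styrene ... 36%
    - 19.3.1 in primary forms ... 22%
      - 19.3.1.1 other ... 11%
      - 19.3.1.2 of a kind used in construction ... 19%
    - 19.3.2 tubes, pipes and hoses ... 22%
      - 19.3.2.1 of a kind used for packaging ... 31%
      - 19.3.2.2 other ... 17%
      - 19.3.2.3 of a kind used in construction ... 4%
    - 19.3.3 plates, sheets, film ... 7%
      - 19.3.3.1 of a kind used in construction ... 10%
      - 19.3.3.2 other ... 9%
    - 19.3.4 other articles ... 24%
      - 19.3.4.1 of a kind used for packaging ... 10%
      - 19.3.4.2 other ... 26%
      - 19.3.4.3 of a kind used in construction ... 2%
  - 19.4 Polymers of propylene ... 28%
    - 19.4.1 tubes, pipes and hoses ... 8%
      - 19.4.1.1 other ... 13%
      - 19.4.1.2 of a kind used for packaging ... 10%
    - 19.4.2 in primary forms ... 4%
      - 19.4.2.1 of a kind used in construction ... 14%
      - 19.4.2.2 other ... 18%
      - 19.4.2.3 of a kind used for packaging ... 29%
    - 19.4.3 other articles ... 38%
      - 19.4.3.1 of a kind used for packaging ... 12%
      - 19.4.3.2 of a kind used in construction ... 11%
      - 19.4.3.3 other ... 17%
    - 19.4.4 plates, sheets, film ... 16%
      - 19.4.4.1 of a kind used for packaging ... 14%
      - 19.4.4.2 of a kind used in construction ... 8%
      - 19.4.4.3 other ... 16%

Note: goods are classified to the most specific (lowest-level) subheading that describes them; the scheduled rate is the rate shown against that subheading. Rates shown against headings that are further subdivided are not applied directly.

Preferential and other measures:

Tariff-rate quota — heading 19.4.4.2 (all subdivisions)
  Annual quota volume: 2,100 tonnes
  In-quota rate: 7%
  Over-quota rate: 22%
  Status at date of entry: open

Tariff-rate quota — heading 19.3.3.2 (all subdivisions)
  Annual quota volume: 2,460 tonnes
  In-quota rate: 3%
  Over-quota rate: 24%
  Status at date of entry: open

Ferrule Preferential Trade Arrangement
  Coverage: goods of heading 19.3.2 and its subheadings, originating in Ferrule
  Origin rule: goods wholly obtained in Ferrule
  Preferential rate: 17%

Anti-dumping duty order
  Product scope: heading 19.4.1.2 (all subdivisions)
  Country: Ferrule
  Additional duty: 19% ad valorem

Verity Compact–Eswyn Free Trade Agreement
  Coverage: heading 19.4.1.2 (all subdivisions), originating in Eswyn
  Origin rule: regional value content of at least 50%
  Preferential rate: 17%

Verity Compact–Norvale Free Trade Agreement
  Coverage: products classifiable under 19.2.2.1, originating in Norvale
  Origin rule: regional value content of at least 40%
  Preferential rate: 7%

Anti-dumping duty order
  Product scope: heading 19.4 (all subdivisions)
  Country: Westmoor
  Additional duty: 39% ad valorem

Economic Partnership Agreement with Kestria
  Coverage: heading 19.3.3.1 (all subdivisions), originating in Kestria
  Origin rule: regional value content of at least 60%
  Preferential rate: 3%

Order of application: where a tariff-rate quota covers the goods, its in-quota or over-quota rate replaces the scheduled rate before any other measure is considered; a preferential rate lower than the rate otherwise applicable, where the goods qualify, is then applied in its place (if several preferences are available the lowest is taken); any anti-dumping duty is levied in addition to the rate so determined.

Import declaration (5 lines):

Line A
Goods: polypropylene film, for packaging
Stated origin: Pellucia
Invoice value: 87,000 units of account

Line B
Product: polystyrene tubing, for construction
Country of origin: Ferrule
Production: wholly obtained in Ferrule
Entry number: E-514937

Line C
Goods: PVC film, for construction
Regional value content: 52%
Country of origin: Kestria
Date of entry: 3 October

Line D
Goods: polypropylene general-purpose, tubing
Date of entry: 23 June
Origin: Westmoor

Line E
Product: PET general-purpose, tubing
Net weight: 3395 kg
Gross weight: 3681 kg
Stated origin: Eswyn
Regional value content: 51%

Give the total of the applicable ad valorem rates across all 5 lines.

98%

Line A: polypropylene → 19.4; film → 19.4.4; for packaging → 19.4.4.1. Scheduled 14%. No special measure applies. → 14%.
Line B: polystyrene → 19.3; tubing → 19.3.2; for construction → 19.3.2.3. Scheduled 4%. Ferrule agreement on 19.3.2: wholly obtained → 17% available; preference 17% not lower than 4% → no reduction. → 4%.
Line C: PVC → 19.2; film → 19.2.1; for construction → 19.2.1.3. Scheduled 6%. Kestria agreement on 19.3.3.1: 19.2.1.3 not covered. → 6%.
Line D: polypropylene → 19.4; tubing → 19.4.1; general-purpose → 19.4.1.1. Scheduled 13%. anti-dumping (Westmoor, 19.4): +39%; total 13% + 39% = 52%. → 52%.
Line E: PET → 19.1; tubing → 19.1.1; general-purpose → 19.1.1.2. Scheduled 22%. Eswyn agreement on 19.4.1.2: 19.1.1.2 not covered. → 22%.
Sum: 14% + 4% + 6% + 52% + 22% = 98%.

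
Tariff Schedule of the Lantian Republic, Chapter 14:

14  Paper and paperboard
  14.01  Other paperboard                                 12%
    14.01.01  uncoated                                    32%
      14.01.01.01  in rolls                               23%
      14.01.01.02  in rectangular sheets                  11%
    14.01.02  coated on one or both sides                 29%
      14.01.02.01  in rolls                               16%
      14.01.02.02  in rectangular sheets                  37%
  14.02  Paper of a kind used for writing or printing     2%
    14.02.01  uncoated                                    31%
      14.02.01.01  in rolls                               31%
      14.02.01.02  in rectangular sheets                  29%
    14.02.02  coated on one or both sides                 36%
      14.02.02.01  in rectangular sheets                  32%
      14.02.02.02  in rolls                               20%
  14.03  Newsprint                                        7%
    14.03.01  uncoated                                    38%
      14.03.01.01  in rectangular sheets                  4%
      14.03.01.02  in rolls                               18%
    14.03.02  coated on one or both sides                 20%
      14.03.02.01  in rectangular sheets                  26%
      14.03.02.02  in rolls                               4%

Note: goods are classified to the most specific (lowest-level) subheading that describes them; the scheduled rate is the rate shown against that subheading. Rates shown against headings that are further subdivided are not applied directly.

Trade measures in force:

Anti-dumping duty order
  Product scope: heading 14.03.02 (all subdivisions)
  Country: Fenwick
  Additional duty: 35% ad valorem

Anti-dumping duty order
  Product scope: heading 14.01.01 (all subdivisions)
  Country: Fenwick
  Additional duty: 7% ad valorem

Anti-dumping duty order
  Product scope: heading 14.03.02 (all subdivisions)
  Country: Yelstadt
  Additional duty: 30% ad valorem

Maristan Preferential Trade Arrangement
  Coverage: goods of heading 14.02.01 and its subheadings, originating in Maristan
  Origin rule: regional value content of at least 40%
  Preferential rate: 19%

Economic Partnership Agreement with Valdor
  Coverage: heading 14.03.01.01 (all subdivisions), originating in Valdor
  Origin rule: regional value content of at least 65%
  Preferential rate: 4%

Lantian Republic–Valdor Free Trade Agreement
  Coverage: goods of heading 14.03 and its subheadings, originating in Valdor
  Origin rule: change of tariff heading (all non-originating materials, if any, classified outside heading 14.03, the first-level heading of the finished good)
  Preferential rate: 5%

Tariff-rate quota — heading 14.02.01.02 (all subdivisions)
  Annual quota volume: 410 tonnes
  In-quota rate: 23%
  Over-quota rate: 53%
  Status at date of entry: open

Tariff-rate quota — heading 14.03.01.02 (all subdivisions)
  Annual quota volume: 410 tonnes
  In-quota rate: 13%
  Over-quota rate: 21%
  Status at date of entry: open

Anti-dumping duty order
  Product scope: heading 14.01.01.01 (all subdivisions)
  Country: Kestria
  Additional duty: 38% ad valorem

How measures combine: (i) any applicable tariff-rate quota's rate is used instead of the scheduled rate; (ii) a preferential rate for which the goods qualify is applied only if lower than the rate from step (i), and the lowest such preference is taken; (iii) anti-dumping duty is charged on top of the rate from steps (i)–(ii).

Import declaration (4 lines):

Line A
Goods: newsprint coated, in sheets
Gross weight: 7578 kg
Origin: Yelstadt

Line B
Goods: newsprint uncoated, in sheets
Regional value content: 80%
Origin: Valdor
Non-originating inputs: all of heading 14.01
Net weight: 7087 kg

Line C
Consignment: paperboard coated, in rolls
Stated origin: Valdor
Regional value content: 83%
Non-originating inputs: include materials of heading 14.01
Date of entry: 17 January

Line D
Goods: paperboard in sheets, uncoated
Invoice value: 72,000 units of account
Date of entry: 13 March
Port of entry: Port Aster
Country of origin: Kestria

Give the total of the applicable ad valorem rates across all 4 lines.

87%

Line A: newsprint → 14.03; coated → 14.03.02; in sheets → 14.03.02.01. Scheduled 26%. anti-dumping (Yelstadt, 14.03.02): +30%; total 26% + 30% = 56%. → 56%.
Line B: newsprint → 14.03; uncoated → 14.03.01; in sheets → 14.03.01.01. Scheduled 4%. Valdor agreement on 14.03.01.01: RVC ≥ 65% → 4% available; Valdor agreement on 14.03: CTH met → 5% available; preference 4% not lower than 4% → no reduction. → 4%.
Line C: paperboard → 14.01; coated → 14.01.02; in rolls → 14.01.02.01. Scheduled 16%. Valdor agreement on 14.03.01.01: 14.01.02.01 not covered; Valdor agreement on 14.03: 14.01.02.01 not covered. → 16%.
Line D: paperboard → 14.01; uncoated → 14.01.01; in sheets → 14.01.01.02. Scheduled 11%. No special measure applies. → 11%.
Sum: 56% + 4% + 16% + 11% = 87%.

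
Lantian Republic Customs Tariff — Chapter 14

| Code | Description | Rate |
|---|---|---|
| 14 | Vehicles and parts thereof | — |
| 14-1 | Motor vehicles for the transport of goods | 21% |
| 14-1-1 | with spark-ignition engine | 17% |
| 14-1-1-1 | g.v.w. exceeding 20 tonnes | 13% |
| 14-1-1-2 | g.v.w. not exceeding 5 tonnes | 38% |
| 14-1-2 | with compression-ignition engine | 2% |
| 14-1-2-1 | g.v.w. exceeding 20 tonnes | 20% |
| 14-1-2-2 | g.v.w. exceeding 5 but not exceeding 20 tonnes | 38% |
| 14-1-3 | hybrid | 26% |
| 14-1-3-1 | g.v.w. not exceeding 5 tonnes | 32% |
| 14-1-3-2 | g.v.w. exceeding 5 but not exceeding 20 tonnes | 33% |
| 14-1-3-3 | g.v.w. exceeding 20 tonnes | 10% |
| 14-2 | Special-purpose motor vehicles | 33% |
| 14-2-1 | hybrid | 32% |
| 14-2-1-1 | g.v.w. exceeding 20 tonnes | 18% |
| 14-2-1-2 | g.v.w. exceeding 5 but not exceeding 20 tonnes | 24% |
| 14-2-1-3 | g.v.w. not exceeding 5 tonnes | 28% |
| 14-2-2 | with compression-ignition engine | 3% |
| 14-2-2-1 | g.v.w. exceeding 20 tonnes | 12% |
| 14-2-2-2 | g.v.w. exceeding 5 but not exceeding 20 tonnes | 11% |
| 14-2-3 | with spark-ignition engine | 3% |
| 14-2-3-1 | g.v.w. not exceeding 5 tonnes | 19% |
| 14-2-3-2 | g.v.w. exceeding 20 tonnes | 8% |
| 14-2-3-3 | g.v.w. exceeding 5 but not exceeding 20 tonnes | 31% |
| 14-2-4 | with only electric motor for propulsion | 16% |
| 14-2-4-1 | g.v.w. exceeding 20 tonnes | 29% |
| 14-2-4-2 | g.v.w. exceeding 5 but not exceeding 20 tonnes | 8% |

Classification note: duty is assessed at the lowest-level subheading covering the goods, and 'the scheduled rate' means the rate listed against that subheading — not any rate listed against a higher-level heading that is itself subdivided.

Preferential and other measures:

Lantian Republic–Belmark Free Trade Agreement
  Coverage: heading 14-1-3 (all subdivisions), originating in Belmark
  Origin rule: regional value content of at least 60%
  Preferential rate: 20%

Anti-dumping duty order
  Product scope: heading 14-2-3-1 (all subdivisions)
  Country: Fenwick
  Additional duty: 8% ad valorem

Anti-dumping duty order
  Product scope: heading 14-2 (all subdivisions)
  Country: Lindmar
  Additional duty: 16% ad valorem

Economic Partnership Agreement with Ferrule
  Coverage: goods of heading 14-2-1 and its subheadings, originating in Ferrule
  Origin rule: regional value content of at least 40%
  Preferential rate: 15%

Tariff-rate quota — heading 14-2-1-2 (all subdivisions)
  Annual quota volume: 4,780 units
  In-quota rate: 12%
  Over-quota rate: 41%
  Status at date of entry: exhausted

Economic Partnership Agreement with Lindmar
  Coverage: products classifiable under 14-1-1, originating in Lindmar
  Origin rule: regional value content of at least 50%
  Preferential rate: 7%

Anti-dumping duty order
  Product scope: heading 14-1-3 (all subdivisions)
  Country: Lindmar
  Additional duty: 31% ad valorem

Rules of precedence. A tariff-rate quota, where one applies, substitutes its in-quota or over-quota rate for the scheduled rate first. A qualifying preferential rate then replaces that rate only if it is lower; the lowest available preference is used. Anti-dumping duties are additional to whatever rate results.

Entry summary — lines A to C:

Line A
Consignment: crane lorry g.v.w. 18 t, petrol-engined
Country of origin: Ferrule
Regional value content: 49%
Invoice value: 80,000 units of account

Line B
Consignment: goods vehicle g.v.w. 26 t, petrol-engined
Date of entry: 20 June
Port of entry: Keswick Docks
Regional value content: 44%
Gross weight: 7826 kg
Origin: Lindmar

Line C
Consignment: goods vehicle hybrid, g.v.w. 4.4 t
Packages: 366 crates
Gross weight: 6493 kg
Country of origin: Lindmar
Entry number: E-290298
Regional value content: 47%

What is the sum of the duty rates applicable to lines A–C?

107%

Line A: crane lorry → 14-2; petrol-engined → 14-2-3; g.v.w. 18 t → 14-2-3-3. Scheduled 31%. Ferrule agreement on 14-2-1: 14-2-3-3 not covered. → 31%.
Line B: goods vehicle → 14-1; petrol-engined → 14-1-1; g.v.w. 26 t → 14-1-1-1. Scheduled 13%. Lindmar agreement on 14-1-1: RVC < 50%. → 13%.
Line C: goods vehicle → 14-1; hybrid → 14-1-3; g.v.w. 4.4 t → 14-1-3-1. Scheduled 32%. Lindmar agreement on 14-1-1: 14-1-3-1 not covered; anti-dumping (Lindmar, 14-1-3): +31%; total 32% + 31% = 63%. → 63%.
Sum: 31% + 13% + 63% = 107%.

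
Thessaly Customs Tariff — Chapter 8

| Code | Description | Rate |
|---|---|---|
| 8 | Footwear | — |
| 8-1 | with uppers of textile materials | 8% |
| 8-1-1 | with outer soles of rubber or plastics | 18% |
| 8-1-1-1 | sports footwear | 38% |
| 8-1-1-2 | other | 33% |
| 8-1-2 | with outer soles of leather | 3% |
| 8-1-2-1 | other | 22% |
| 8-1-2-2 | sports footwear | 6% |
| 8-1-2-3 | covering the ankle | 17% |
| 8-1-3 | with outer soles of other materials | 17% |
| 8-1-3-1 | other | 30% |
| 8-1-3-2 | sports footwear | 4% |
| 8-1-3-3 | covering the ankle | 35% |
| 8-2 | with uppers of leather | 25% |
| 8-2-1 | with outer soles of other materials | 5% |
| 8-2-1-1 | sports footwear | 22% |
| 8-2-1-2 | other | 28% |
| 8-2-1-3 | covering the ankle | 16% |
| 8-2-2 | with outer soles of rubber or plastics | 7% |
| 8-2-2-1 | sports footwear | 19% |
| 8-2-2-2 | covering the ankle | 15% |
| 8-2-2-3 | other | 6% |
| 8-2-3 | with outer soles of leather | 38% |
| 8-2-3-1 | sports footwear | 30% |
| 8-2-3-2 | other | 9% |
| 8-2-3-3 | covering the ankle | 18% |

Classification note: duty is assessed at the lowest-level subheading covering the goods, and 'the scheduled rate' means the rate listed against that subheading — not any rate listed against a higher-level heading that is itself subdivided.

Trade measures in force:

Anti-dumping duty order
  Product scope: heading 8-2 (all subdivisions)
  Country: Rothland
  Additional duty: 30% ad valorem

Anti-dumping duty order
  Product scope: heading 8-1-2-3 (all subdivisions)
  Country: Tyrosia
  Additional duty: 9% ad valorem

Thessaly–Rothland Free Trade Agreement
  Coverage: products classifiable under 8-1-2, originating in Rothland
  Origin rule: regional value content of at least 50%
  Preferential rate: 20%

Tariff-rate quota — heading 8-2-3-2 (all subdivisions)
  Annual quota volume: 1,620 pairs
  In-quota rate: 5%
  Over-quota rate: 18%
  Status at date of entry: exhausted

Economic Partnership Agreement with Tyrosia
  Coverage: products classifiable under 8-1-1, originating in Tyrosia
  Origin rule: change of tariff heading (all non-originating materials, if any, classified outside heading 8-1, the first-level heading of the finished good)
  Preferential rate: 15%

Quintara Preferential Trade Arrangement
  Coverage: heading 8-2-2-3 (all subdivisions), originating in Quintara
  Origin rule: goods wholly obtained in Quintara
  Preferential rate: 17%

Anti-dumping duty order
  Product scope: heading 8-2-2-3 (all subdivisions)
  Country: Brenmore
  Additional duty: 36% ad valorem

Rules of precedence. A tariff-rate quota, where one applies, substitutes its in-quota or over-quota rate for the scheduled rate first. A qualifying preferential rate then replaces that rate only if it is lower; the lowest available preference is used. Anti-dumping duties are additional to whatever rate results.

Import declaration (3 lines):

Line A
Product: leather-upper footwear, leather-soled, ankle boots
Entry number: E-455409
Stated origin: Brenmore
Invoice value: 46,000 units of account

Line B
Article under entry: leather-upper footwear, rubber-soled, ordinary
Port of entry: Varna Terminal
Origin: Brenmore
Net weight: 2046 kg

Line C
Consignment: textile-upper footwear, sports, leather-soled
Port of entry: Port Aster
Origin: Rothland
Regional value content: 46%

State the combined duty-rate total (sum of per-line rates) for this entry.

66%

Line A: leather-upper → 8-2; leather-soled → 8-2-3; ankle boots → 8-2-3-3. Scheduled 18%. No special measure applies. → 18%.
Line B: leather-upper → 8-2; rubber-soled → 8-2-2; ordinary → 8-2-2-3. Scheduled 6%. anti-dumping (Brenmore, 8-2-2-3): +36%; total 6% + 36% = 42%. → 42%.
Line C: textile-upper → 8-1; leather-soled → 8-1-2; sports → 8-1-2-2. Scheduled 6%. Rothland agreement on 8-1-2: RVC < 50%. → 6%.
Sum: 18% + 42% + 6% = 66%.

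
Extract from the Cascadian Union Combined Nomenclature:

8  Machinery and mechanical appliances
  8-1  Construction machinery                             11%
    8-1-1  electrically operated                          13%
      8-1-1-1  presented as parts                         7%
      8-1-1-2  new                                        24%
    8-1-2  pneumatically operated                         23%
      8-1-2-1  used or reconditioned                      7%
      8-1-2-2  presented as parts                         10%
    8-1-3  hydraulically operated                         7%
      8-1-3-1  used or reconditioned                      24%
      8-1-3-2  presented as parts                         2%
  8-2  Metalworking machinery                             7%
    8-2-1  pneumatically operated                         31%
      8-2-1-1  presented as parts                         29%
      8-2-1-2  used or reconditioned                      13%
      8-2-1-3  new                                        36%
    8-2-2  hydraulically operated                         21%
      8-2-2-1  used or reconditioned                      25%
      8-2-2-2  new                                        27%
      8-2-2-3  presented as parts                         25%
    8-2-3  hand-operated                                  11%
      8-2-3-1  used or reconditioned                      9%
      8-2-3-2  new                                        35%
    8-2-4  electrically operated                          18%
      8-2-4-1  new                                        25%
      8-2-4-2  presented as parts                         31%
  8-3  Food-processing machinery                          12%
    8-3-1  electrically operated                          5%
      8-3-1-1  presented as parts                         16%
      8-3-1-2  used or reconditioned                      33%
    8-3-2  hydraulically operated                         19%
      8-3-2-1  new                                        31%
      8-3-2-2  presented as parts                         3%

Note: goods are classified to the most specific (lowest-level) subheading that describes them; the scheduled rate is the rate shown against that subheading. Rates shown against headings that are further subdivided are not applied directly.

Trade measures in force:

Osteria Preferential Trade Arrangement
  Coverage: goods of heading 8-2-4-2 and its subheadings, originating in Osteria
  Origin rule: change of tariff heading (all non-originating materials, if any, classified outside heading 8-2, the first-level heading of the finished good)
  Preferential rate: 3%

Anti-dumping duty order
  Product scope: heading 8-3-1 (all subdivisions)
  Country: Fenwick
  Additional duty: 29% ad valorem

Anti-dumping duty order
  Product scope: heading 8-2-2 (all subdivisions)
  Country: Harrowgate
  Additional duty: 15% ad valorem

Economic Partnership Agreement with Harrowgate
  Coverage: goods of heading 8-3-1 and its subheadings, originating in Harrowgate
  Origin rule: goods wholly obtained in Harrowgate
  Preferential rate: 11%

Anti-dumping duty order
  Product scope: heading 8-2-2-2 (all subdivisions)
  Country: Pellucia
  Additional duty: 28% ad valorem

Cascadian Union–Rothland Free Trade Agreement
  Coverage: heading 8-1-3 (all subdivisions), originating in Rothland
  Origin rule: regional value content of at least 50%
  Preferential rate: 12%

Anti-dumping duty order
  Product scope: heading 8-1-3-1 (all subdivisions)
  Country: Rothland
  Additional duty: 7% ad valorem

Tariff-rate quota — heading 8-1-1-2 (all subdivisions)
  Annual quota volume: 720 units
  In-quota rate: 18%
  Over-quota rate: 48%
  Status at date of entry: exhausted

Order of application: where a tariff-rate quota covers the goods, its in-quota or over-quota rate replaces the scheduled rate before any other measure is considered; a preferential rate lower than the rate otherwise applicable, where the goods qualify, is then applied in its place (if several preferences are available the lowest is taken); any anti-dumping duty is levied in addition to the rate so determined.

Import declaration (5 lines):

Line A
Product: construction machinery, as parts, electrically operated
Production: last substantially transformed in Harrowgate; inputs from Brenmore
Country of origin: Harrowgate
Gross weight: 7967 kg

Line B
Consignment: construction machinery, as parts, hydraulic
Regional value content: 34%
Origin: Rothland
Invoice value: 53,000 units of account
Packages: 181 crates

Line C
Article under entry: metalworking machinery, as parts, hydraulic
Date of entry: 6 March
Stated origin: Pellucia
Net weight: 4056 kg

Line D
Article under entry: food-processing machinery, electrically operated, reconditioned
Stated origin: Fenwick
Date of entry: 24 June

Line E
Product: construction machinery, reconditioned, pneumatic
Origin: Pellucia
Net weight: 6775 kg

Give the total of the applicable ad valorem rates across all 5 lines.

103%

Line A: construction → 8-1; electrically operated → 8-1-1; as parts → 8-1-1-1. Scheduled 7%. Harrowgate agreement on 8-3-1: 8-1-1-1 not covered. → 7%.
Line B: construction → 8-1; hydraulic → 8-1-3; as parts → 8-1-3-2. Scheduled 2%. Rothland agreement on 8-1-3: RVC < 50%. → 2%.
Line C: metalworking → 8-2; hydraulic → 8-2-2; as parts → 8-2-2-3. Scheduled 25%. No special measure applies. → 25%.
Line D: food-processing → 8-3; electrically operated → 8-3-1; reconditioned → 8-3-1-2. Scheduled 33%. anti-dumping (Fenwick, 8-3-1): +29%; total 33% + 29% = 62%. → 62%.
Line E: construction → 8-1; pneumatic → 8-1-2; reconditioned → 8-1-2-1. Scheduled 7%. No special measure applies. → 7%.
Sum: 7% + 2% + 25% + 62% + 7% = 103%.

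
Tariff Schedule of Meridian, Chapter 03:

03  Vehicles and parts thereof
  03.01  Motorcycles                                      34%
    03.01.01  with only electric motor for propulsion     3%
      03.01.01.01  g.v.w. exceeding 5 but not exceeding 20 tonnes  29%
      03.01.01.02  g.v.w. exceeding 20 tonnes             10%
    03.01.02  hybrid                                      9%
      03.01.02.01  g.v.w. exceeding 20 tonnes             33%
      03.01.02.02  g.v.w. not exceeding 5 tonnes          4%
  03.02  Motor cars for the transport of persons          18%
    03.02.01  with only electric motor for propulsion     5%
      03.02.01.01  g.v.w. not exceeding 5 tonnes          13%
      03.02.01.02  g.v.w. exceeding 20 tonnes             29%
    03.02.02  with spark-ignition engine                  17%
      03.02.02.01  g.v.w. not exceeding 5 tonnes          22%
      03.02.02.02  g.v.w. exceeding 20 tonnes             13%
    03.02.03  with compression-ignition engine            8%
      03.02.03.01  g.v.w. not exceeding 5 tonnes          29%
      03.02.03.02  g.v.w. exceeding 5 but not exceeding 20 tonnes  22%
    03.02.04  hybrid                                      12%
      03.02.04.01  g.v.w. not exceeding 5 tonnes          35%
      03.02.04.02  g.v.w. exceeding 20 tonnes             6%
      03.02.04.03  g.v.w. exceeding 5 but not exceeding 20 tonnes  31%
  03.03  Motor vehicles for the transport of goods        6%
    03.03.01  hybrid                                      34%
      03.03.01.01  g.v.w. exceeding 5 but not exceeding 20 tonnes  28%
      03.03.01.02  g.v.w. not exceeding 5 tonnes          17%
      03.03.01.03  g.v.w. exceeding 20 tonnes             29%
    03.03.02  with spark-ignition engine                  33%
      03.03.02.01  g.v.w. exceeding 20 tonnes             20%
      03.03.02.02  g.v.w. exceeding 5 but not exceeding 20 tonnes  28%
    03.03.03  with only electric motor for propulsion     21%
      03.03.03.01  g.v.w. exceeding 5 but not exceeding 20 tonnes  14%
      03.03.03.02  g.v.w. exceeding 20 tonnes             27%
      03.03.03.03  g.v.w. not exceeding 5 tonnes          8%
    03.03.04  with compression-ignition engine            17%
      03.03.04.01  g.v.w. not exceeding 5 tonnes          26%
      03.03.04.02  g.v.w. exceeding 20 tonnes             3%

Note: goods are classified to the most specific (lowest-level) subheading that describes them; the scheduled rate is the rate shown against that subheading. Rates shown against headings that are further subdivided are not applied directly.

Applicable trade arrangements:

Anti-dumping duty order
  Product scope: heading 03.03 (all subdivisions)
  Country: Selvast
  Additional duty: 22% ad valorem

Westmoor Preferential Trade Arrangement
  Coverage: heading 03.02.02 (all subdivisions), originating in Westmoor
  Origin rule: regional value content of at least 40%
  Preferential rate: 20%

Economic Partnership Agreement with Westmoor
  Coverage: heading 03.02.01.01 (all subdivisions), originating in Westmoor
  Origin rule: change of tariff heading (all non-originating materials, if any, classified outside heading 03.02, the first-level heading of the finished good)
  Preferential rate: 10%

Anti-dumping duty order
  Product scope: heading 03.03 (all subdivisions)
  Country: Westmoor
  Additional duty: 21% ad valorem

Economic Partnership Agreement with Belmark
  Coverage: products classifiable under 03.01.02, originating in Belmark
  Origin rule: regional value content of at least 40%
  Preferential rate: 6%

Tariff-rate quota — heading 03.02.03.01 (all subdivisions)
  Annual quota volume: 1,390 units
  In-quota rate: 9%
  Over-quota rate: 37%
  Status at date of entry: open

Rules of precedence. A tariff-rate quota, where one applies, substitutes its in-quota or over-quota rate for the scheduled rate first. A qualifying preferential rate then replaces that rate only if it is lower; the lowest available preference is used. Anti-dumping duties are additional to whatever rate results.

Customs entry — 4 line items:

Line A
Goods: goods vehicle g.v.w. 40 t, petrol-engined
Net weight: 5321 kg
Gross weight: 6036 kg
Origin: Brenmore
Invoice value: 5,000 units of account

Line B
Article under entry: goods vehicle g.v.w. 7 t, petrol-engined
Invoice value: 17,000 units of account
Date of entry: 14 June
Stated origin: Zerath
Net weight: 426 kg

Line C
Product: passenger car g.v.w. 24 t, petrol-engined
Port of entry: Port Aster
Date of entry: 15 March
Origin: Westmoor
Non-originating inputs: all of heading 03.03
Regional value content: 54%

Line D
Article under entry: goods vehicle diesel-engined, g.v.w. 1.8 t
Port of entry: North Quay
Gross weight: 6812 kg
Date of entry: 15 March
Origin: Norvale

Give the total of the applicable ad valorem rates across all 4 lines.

87%

Line A: goods vehicle → 03.03; petrol-engined → 03.03.02; g.v.w. 40 t → 03.03.02.01. Scheduled 20%. No special measure applies. → 20%.
Line B: goods vehicle → 03.03; petrol-engined → 03.03.02; g.v.w. 7 t → 03.03.02.02. Scheduled 28%. No special measure applies. → 28%.
Line C: passenger car → 03.02; petrol-engined → 03.02.02; g.v.w. 24 t → 03.02.02.02. Scheduled 13%. Westmoor agreement on 03.02.02: RVC ≥ 40% → 20% available; Westmoor agreement on 03.02.01.01: 03.02.02.02 not covered; preference 20% not lower than 13% → no reduction. → 13%.
Line D: goods vehicle → 03.03; diesel-engined → 03.03.04; g.v.w. 1.8 t → 03.03.04.01. Scheduled 26%. No special measure applies. → 26%.
Sum: 20% + 28% + 13% + 26% = 87%.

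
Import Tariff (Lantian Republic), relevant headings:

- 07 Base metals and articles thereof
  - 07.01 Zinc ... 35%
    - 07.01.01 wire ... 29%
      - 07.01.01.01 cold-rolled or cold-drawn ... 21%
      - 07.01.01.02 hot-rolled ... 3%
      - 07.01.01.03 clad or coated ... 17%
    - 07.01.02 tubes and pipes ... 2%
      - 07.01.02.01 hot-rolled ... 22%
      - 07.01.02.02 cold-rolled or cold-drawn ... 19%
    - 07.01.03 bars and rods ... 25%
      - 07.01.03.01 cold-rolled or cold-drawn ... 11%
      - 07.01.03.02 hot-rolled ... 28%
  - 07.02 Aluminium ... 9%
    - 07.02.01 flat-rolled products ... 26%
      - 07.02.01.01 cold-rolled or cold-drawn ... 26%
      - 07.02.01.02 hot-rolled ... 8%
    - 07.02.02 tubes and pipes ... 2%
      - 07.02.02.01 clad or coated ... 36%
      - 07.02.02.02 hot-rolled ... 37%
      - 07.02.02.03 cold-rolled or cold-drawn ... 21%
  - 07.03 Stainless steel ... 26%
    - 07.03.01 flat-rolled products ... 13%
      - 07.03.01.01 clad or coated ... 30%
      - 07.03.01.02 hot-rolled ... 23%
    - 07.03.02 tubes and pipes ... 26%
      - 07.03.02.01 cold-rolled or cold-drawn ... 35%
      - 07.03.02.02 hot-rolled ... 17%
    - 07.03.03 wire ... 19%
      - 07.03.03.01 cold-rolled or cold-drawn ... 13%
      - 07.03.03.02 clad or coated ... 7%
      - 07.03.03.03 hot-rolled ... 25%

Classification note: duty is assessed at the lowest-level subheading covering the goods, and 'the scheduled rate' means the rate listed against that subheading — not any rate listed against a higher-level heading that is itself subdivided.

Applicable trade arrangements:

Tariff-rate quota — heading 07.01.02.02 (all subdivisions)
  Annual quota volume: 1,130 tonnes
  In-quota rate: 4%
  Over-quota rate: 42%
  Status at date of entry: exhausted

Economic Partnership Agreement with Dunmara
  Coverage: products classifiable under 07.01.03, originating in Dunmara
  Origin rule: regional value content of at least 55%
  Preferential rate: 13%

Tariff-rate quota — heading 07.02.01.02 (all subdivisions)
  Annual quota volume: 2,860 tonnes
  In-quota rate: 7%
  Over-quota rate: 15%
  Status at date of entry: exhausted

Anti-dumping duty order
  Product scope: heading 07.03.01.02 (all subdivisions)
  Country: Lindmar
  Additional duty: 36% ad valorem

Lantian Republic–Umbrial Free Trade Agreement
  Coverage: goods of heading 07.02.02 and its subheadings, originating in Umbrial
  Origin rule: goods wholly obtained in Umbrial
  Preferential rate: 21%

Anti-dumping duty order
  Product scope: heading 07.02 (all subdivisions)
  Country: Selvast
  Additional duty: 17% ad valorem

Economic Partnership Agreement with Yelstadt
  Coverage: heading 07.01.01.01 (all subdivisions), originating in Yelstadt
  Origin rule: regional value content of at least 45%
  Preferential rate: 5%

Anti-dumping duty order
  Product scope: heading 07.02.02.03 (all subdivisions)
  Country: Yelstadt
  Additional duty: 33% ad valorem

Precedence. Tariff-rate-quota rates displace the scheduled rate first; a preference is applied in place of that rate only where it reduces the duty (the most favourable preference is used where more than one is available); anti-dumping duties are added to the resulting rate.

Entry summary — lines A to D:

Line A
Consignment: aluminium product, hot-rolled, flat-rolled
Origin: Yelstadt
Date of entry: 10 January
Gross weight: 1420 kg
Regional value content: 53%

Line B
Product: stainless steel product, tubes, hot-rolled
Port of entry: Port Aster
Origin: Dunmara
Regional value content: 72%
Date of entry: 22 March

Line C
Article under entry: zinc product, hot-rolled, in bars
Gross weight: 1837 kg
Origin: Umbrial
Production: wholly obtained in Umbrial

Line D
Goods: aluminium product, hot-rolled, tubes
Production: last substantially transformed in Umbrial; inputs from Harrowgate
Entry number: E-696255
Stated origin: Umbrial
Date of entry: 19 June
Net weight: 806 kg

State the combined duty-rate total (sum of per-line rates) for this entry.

97%

Line A: aluminium → 07.02; flat-rolled → 07.02.01; hot-rolled → 07.02.01.02. Scheduled 8%. quota on 07.02.01.02 exhausted → over-quota 15%; Yelstadt agreement on 07.01.01.01: 07.02.01.02 not covered. → 15%.
Line B: stainless steel → 07.03; tubes → 07.03.02; hot-rolled → 07.03.02.02. Scheduled 17%. Dunmara agreement on 07.01.03: 07.03.02.02 not covered. → 17%.
Line C: zinc → 07.01; in bars → 07.01.03; hot-rolled → 07.01.03.02. Scheduled 28%. Umbrial agreement on 07.02.02: 07.01.03.02 not covered. → 28%.
Line D: aluminium → 07.02; tubes → 07.02.02; hot-rolled → 07.02.02.02. Scheduled 37%. Umbrial agreement on 07.02.02: not wholly obtained. → 37%.
Sum: 15% + 17% + 28% + 37% = 97%.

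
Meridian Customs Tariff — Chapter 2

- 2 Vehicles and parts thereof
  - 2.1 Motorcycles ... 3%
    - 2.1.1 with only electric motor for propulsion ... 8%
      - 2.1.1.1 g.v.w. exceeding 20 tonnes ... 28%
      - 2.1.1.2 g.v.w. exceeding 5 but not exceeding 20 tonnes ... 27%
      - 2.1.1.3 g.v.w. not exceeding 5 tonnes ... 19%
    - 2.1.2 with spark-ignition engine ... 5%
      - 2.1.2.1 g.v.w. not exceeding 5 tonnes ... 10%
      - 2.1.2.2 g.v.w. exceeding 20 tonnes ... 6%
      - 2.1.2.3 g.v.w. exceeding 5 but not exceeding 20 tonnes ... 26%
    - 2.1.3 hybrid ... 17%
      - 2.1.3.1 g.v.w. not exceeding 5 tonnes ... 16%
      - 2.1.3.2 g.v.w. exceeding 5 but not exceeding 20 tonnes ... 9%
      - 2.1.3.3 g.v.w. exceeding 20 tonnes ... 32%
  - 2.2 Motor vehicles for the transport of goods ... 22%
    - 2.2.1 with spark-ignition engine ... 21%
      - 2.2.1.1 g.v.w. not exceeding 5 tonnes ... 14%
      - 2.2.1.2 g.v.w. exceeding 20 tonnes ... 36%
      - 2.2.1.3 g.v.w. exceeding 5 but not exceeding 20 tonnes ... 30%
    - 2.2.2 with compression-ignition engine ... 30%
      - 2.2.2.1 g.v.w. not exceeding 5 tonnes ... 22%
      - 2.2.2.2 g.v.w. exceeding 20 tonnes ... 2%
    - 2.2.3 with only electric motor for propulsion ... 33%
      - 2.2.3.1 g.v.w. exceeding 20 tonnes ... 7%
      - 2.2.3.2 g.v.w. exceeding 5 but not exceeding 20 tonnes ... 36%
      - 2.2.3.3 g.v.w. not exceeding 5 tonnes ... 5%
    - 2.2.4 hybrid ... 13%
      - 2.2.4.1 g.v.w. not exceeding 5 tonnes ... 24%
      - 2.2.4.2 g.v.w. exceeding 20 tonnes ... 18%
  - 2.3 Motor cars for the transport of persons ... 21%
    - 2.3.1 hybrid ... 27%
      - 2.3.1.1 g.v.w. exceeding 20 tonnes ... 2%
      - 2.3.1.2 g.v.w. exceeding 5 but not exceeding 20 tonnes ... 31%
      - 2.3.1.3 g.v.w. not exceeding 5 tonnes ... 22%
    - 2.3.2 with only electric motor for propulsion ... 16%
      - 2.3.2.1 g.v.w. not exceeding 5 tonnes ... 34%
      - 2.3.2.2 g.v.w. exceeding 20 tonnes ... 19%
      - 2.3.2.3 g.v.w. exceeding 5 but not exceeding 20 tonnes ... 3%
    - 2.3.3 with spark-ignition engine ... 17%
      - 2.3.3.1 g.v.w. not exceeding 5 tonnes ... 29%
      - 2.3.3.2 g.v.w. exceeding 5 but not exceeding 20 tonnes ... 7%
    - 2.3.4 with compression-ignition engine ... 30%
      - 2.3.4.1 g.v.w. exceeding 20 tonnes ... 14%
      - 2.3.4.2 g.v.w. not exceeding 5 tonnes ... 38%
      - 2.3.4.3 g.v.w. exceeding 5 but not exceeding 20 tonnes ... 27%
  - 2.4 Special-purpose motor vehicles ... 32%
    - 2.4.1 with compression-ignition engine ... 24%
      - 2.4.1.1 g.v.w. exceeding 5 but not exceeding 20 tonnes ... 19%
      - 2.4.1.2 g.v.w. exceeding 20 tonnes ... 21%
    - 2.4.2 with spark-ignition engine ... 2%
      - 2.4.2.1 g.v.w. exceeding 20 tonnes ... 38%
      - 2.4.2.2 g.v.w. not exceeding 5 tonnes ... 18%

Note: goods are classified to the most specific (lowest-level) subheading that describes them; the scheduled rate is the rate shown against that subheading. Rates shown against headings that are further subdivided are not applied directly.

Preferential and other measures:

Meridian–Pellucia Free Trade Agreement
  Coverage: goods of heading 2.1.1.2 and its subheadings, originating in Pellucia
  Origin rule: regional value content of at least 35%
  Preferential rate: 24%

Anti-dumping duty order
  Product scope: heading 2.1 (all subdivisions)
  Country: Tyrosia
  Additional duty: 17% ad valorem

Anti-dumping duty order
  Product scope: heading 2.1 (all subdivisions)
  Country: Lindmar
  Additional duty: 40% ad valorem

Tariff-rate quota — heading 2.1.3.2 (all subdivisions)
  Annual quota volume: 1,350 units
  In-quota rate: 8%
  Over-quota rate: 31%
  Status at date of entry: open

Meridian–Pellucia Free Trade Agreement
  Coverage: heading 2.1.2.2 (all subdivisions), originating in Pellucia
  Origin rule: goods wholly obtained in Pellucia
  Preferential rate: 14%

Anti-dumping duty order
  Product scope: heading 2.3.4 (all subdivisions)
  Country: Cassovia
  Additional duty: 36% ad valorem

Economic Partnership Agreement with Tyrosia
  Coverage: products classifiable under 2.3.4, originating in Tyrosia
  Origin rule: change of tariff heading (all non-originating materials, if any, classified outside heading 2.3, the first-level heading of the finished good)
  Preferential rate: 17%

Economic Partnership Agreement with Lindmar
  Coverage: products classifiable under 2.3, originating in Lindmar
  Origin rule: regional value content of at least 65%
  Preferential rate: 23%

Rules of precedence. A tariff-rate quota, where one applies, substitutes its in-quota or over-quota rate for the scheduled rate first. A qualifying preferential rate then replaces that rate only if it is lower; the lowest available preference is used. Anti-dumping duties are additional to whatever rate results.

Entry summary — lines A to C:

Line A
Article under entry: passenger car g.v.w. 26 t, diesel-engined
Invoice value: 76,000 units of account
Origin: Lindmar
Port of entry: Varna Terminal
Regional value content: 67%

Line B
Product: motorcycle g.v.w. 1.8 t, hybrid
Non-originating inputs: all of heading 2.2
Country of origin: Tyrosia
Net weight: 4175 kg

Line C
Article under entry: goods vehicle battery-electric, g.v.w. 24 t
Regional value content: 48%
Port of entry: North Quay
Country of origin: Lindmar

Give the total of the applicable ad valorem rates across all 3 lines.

Line A: passenger car → 2.3; diesel-engined → 2.3.4; g.v.w. 26 t → 2.3.4.1. Scheduled 14%. Lindmar agreement on 2.3: RVC ≥ 65% → 23% available; preference 23% not lower than 14% → no reduction. → 14%.
Line B: motorcycle → 2.1; hybrid → 2.1.3; g.v.w. 1.8 t → 2.1.3.1. Scheduled 16%. Tyrosia agreement on 2.3.4: 2.1.3.1 not covered; anti-dumping (Tyrosia, 2.1): +17%; total 16% + 17% = 33%. → 33%.
Line C: goods vehicle → 2.2; battery-electric → 2.2.3; g.v.w. 24 t → 2.2.3.1. Scheduled 7%. Lindmar agreement on 2.3: 2.2.3.1 not covered. → 7%.
Sum: 14% + 33% + 7% = 54%.

54%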